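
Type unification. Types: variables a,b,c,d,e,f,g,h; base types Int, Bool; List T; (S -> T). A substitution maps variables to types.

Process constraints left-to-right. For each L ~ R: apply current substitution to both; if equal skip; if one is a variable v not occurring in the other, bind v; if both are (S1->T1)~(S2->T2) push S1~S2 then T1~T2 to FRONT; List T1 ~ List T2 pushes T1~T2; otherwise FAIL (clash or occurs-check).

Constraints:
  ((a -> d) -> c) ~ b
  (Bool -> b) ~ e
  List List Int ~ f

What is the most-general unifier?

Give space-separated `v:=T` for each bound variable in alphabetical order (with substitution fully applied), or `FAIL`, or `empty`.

step 1: unify ((a -> d) -> c) ~ b  [subst: {-} | 2 pending]
  bind b := ((a -> d) -> c)
step 2: unify (Bool -> ((a -> d) -> c)) ~ e  [subst: {b:=((a -> d) -> c)} | 1 pending]
  bind e := (Bool -> ((a -> d) -> c))
step 3: unify List List Int ~ f  [subst: {b:=((a -> d) -> c), e:=(Bool -> ((a -> d) -> c))} | 0 pending]
  bind f := List List Int

Answer: b:=((a -> d) -> c) e:=(Bool -> ((a -> d) -> c)) f:=List List Int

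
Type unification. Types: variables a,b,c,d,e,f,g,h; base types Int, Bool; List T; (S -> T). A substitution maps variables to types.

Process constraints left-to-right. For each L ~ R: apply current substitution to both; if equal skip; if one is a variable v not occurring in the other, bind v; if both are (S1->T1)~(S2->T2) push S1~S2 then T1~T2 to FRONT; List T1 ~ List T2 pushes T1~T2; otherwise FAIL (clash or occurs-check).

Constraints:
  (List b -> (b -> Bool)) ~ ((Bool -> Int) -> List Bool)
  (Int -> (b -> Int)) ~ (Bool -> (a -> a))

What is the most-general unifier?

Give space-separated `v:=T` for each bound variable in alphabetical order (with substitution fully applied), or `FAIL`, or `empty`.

Answer: FAIL

Derivation:
step 1: unify (List b -> (b -> Bool)) ~ ((Bool -> Int) -> List Bool)  [subst: {-} | 1 pending]
  -> decompose arrow: push List b~(Bool -> Int), (b -> Bool)~List Bool
step 2: unify List b ~ (Bool -> Int)  [subst: {-} | 2 pending]
  clash: List b vs (Bool -> Int)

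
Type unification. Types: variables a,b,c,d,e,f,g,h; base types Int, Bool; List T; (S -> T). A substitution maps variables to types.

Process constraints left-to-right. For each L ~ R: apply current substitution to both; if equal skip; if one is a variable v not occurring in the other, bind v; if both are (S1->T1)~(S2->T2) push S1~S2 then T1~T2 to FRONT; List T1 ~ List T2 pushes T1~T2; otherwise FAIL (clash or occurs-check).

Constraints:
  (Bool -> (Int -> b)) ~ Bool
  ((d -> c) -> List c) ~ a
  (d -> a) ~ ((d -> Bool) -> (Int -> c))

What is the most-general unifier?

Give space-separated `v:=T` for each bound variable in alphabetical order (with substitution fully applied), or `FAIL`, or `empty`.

Answer: FAIL

Derivation:
step 1: unify (Bool -> (Int -> b)) ~ Bool  [subst: {-} | 2 pending]
  clash: (Bool -> (Int -> b)) vs Bool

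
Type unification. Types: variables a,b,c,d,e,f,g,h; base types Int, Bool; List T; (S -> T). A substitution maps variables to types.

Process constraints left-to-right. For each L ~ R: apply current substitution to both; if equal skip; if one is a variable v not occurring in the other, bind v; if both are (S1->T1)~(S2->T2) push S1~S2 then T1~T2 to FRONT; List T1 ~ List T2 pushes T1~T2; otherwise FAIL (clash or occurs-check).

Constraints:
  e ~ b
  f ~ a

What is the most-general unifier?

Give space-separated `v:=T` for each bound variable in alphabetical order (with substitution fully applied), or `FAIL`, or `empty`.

Answer: e:=b f:=a

Derivation:
step 1: unify e ~ b  [subst: {-} | 1 pending]
  bind e := b
step 2: unify f ~ a  [subst: {e:=b} | 0 pending]
  bind f := a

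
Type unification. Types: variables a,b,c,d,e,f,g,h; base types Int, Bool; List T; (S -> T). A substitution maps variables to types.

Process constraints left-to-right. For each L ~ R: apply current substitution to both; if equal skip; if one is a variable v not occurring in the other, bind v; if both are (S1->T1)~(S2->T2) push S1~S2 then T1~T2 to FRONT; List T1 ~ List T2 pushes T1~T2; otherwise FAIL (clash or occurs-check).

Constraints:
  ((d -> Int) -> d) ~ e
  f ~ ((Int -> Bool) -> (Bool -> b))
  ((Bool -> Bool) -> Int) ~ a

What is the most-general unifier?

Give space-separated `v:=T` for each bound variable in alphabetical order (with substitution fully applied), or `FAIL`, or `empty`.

step 1: unify ((d -> Int) -> d) ~ e  [subst: {-} | 2 pending]
  bind e := ((d -> Int) -> d)
step 2: unify f ~ ((Int -> Bool) -> (Bool -> b))  [subst: {e:=((d -> Int) -> d)} | 1 pending]
  bind f := ((Int -> Bool) -> (Bool -> b))
step 3: unify ((Bool -> Bool) -> Int) ~ a  [subst: {e:=((d -> Int) -> d), f:=((Int -> Bool) -> (Bool -> b))} | 0 pending]
  bind a := ((Bool -> Bool) -> Int)

Answer: a:=((Bool -> Bool) -> Int) e:=((d -> Int) -> d) f:=((Int -> Bool) -> (Bool -> b))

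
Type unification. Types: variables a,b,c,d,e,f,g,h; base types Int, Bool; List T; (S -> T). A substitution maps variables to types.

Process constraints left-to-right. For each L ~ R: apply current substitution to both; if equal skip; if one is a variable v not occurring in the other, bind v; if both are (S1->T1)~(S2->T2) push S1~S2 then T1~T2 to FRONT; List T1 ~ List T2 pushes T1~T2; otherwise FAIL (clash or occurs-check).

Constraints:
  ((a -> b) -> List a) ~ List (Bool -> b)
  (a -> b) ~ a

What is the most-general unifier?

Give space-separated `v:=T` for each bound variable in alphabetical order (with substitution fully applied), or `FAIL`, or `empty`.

Answer: FAIL

Derivation:
step 1: unify ((a -> b) -> List a) ~ List (Bool -> b)  [subst: {-} | 1 pending]
  clash: ((a -> b) -> List a) vs List (Bool -> b)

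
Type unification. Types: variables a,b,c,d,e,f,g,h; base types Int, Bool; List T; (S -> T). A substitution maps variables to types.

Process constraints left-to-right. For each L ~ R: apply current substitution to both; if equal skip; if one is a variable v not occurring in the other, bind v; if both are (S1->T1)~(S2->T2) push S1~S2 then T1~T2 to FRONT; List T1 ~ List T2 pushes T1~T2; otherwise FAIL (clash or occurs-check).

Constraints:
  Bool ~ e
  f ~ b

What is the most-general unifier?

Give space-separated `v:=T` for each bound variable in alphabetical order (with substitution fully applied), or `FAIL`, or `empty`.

Answer: e:=Bool f:=b

Derivation:
step 1: unify Bool ~ e  [subst: {-} | 1 pending]
  bind e := Bool
step 2: unify f ~ b  [subst: {e:=Bool} | 0 pending]
  bind f := b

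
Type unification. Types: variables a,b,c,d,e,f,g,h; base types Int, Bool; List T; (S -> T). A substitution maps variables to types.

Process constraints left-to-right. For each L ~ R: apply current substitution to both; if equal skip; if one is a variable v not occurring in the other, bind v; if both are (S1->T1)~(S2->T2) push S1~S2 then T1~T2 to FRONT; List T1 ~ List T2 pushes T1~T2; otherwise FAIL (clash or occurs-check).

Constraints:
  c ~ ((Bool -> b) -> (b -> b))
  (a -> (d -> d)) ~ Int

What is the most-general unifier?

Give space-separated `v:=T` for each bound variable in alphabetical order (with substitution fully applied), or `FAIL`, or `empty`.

Answer: FAIL

Derivation:
step 1: unify c ~ ((Bool -> b) -> (b -> b))  [subst: {-} | 1 pending]
  bind c := ((Bool -> b) -> (b -> b))
step 2: unify (a -> (d -> d)) ~ Int  [subst: {c:=((Bool -> b) -> (b -> b))} | 0 pending]
  clash: (a -> (d -> d)) vs Int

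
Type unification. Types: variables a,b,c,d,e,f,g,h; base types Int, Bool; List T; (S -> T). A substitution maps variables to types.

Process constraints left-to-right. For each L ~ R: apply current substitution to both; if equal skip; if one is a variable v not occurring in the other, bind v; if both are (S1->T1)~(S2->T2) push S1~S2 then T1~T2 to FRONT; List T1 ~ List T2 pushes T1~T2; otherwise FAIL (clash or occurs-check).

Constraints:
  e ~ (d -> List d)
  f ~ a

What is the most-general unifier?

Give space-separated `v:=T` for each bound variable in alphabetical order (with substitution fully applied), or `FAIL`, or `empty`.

Answer: e:=(d -> List d) f:=a

Derivation:
step 1: unify e ~ (d -> List d)  [subst: {-} | 1 pending]
  bind e := (d -> List d)
step 2: unify f ~ a  [subst: {e:=(d -> List d)} | 0 pending]
  bind f := a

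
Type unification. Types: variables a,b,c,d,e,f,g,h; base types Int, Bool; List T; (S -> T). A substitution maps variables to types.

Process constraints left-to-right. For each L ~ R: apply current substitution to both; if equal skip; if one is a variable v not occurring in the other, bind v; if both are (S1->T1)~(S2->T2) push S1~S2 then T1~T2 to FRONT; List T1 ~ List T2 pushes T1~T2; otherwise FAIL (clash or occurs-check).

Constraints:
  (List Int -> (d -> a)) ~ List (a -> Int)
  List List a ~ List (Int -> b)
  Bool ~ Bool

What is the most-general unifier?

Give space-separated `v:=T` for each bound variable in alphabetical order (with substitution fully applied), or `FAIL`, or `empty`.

Answer: FAIL

Derivation:
step 1: unify (List Int -> (d -> a)) ~ List (a -> Int)  [subst: {-} | 2 pending]
  clash: (List Int -> (d -> a)) vs List (a -> Int)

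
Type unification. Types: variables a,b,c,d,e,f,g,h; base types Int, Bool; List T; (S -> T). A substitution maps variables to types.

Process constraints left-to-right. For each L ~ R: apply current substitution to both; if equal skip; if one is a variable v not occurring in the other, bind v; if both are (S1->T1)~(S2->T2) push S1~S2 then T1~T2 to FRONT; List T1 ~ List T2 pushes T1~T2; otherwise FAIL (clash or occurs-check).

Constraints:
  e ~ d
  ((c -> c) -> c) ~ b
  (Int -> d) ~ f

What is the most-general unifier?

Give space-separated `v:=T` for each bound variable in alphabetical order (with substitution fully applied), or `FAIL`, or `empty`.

step 1: unify e ~ d  [subst: {-} | 2 pending]
  bind e := d
step 2: unify ((c -> c) -> c) ~ b  [subst: {e:=d} | 1 pending]
  bind b := ((c -> c) -> c)
step 3: unify (Int -> d) ~ f  [subst: {e:=d, b:=((c -> c) -> c)} | 0 pending]
  bind f := (Int -> d)

Answer: b:=((c -> c) -> c) e:=d f:=(Int -> d)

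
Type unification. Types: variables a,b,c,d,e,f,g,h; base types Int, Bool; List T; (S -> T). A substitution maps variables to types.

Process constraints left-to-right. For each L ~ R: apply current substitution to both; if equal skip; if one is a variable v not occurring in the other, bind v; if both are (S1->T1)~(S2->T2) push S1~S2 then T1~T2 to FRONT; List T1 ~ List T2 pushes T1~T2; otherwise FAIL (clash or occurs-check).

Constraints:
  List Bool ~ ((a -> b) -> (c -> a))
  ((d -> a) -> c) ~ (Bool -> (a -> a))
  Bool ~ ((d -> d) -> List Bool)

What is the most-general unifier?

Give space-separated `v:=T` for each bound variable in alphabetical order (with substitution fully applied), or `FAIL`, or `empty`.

Answer: FAIL

Derivation:
step 1: unify List Bool ~ ((a -> b) -> (c -> a))  [subst: {-} | 2 pending]
  clash: List Bool vs ((a -> b) -> (c -> a))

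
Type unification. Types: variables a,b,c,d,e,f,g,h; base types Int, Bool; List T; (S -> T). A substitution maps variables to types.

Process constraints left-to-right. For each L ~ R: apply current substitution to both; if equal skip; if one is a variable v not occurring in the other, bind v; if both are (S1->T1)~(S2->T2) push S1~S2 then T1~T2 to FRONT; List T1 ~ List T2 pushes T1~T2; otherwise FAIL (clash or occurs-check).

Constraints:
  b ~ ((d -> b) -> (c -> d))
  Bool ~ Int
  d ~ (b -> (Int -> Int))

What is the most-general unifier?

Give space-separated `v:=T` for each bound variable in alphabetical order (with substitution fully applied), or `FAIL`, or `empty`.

step 1: unify b ~ ((d -> b) -> (c -> d))  [subst: {-} | 2 pending]
  occurs-check fail: b in ((d -> b) -> (c -> d))

Answer: FAIL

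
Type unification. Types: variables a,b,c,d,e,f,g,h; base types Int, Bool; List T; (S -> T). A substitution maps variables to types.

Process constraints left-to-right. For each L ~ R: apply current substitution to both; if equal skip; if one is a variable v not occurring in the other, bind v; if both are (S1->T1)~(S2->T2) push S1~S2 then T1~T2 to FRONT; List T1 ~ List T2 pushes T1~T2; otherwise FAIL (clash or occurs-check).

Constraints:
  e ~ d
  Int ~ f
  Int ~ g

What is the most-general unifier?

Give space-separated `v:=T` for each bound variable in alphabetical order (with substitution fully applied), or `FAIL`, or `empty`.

step 1: unify e ~ d  [subst: {-} | 2 pending]
  bind e := d
step 2: unify Int ~ f  [subst: {e:=d} | 1 pending]
  bind f := Int
step 3: unify Int ~ g  [subst: {e:=d, f:=Int} | 0 pending]
  bind g := Int

Answer: e:=d f:=Int g:=Int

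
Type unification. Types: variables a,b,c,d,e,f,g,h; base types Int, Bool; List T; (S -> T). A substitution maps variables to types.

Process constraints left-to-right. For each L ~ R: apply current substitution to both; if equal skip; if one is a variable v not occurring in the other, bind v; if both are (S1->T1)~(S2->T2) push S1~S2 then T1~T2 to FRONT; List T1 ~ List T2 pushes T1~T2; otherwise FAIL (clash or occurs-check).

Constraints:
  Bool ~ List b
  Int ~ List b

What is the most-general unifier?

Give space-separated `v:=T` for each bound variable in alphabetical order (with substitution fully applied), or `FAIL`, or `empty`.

step 1: unify Bool ~ List b  [subst: {-} | 1 pending]
  clash: Bool vs List b

Answer: FAIL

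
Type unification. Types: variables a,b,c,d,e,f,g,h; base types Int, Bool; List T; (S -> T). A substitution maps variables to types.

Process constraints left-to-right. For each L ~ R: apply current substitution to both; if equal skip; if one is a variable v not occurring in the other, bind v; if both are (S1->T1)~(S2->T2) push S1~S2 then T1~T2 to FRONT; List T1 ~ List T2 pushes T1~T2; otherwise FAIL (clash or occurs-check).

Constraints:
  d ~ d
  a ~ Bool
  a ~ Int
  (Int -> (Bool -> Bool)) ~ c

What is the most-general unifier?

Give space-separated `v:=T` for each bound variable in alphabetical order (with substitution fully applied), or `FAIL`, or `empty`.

Answer: FAIL

Derivation:
step 1: unify d ~ d  [subst: {-} | 3 pending]
  -> identical, skip
step 2: unify a ~ Bool  [subst: {-} | 2 pending]
  bind a := Bool
step 3: unify Bool ~ Int  [subst: {a:=Bool} | 1 pending]
  clash: Bool vs Int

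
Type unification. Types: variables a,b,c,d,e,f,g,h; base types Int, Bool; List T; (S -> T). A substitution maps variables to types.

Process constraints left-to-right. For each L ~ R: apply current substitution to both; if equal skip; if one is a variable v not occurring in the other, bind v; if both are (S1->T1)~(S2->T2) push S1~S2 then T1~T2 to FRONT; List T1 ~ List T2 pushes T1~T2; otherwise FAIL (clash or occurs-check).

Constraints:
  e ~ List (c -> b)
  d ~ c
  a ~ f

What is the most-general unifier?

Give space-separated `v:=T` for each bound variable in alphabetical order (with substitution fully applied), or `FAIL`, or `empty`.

step 1: unify e ~ List (c -> b)  [subst: {-} | 2 pending]
  bind e := List (c -> b)
step 2: unify d ~ c  [subst: {e:=List (c -> b)} | 1 pending]
  bind d := c
step 3: unify a ~ f  [subst: {e:=List (c -> b), d:=c} | 0 pending]
  bind a := f

Answer: a:=f d:=c e:=List (c -> b)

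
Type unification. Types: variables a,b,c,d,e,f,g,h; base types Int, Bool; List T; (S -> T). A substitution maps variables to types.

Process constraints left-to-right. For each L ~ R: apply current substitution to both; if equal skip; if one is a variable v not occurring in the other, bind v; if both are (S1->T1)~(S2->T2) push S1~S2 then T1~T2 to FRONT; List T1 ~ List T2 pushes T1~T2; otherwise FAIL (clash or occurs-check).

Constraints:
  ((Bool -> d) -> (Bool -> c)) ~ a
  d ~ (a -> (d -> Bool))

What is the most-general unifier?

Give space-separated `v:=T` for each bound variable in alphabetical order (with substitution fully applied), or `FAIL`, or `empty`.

Answer: FAIL

Derivation:
step 1: unify ((Bool -> d) -> (Bool -> c)) ~ a  [subst: {-} | 1 pending]
  bind a := ((Bool -> d) -> (Bool -> c))
step 2: unify d ~ (((Bool -> d) -> (Bool -> c)) -> (d -> Bool))  [subst: {a:=((Bool -> d) -> (Bool -> c))} | 0 pending]
  occurs-check fail: d in (((Bool -> d) -> (Bool -> c)) -> (d -> Bool))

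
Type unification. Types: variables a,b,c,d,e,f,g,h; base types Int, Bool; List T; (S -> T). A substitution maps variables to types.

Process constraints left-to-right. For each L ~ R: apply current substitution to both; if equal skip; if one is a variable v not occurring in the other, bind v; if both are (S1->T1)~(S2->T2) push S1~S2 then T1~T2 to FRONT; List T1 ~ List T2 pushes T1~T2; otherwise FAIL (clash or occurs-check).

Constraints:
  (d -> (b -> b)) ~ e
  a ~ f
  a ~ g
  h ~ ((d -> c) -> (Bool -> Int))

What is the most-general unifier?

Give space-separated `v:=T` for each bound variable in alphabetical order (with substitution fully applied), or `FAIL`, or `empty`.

step 1: unify (d -> (b -> b)) ~ e  [subst: {-} | 3 pending]
  bind e := (d -> (b -> b))
step 2: unify a ~ f  [subst: {e:=(d -> (b -> b))} | 2 pending]
  bind a := f
step 3: unify f ~ g  [subst: {e:=(d -> (b -> b)), a:=f} | 1 pending]
  bind f := g
step 4: unify h ~ ((d -> c) -> (Bool -> Int))  [subst: {e:=(d -> (b -> b)), a:=f, f:=g} | 0 pending]
  bind h := ((d -> c) -> (Bool -> Int))

Answer: a:=g e:=(d -> (b -> b)) f:=g h:=((d -> c) -> (Bool -> Int))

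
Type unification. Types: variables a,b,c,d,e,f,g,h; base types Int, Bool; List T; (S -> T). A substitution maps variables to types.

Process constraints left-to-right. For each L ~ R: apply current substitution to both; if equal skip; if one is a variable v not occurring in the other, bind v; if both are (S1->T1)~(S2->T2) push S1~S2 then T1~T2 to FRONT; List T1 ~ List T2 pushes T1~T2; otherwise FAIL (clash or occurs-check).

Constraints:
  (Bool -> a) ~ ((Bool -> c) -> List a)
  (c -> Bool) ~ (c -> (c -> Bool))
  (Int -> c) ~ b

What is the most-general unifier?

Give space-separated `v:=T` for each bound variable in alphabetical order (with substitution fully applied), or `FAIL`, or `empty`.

step 1: unify (Bool -> a) ~ ((Bool -> c) -> List a)  [subst: {-} | 2 pending]
  -> decompose arrow: push Bool~(Bool -> c), a~List a
step 2: unify Bool ~ (Bool -> c)  [subst: {-} | 3 pending]
  clash: Bool vs (Bool -> c)

Answer: FAIL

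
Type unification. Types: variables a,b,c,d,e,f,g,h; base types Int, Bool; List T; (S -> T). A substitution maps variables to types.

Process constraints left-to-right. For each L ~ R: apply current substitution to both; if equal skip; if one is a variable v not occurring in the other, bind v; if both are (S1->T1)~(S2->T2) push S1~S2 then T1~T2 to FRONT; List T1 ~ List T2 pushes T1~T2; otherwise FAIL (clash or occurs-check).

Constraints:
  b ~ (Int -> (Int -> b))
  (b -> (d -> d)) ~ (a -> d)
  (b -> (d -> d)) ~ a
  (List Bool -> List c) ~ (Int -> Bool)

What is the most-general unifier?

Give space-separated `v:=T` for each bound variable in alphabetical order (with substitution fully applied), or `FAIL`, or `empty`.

Answer: FAIL

Derivation:
step 1: unify b ~ (Int -> (Int -> b))  [subst: {-} | 3 pending]
  occurs-check fail: b in (Int -> (Int -> b))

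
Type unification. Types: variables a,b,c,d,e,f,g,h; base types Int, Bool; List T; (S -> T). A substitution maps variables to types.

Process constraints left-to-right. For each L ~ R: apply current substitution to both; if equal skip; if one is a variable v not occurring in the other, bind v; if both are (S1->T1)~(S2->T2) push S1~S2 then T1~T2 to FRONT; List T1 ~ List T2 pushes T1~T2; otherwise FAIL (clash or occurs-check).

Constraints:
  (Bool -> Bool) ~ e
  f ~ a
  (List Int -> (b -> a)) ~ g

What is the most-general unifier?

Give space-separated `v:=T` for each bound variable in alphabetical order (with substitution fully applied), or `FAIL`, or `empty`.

Answer: e:=(Bool -> Bool) f:=a g:=(List Int -> (b -> a))

Derivation:
step 1: unify (Bool -> Bool) ~ e  [subst: {-} | 2 pending]
  bind e := (Bool -> Bool)
step 2: unify f ~ a  [subst: {e:=(Bool -> Bool)} | 1 pending]
  bind f := a
step 3: unify (List Int -> (b -> a)) ~ g  [subst: {e:=(Bool -> Bool), f:=a} | 0 pending]
  bind g := (List Int -> (b -> a))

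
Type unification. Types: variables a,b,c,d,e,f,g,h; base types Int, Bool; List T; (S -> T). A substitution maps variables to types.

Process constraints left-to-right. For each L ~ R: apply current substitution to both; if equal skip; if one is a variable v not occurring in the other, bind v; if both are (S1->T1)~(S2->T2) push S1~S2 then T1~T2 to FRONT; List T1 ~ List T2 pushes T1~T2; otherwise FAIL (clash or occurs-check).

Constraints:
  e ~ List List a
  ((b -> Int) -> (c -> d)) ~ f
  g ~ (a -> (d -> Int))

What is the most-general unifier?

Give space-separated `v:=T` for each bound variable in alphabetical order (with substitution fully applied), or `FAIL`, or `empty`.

step 1: unify e ~ List List a  [subst: {-} | 2 pending]
  bind e := List List a
step 2: unify ((b -> Int) -> (c -> d)) ~ f  [subst: {e:=List List a} | 1 pending]
  bind f := ((b -> Int) -> (c -> d))
step 3: unify g ~ (a -> (d -> Int))  [subst: {e:=List List a, f:=((b -> Int) -> (c -> d))} | 0 pending]
  bind g := (a -> (d -> Int))

Answer: e:=List List a f:=((b -> Int) -> (c -> d)) g:=(a -> (d -> Int))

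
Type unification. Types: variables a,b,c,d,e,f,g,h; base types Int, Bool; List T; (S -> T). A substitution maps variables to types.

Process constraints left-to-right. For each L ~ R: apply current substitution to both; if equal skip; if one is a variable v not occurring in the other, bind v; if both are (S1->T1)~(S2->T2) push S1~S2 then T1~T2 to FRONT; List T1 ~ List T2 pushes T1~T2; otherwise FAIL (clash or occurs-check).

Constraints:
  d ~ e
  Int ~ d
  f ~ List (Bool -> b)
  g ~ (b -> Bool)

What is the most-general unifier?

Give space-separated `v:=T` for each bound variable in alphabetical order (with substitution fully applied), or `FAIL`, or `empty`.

Answer: d:=Int e:=Int f:=List (Bool -> b) g:=(b -> Bool)

Derivation:
step 1: unify d ~ e  [subst: {-} | 3 pending]
  bind d := e
step 2: unify Int ~ e  [subst: {d:=e} | 2 pending]
  bind e := Int
step 3: unify f ~ List (Bool -> b)  [subst: {d:=e, e:=Int} | 1 pending]
  bind f := List (Bool -> b)
step 4: unify g ~ (b -> Bool)  [subst: {d:=e, e:=Int, f:=List (Bool -> b)} | 0 pending]
  bind g := (b -> Bool)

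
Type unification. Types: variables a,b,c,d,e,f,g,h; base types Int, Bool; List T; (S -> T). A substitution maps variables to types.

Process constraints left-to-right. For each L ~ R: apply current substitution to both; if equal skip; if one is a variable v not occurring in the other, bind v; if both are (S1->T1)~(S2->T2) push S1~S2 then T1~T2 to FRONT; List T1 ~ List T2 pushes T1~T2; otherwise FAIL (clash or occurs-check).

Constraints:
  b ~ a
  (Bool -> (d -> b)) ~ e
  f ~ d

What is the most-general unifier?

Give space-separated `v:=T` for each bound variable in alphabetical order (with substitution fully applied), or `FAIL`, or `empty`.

Answer: b:=a e:=(Bool -> (d -> a)) f:=d

Derivation:
step 1: unify b ~ a  [subst: {-} | 2 pending]
  bind b := a
step 2: unify (Bool -> (d -> a)) ~ e  [subst: {b:=a} | 1 pending]
  bind e := (Bool -> (d -> a))
step 3: unify f ~ d  [subst: {b:=a, e:=(Bool -> (d -> a))} | 0 pending]
  bind f := d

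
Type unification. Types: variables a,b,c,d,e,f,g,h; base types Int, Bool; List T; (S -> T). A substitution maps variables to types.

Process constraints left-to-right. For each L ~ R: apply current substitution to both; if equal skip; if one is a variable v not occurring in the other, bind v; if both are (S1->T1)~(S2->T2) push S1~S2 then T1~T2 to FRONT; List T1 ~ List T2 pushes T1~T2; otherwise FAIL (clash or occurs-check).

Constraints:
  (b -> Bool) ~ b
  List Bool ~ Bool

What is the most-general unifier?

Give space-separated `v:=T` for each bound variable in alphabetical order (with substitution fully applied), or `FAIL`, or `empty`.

step 1: unify (b -> Bool) ~ b  [subst: {-} | 1 pending]
  occurs-check fail

Answer: FAIL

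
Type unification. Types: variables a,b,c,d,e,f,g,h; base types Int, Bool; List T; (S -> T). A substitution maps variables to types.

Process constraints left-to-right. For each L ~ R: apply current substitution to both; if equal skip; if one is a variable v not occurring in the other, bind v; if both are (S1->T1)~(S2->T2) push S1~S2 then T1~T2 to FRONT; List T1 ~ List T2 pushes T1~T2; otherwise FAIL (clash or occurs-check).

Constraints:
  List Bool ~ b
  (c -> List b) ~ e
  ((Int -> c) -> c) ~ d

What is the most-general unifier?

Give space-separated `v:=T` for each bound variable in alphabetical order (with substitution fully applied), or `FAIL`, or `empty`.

Answer: b:=List Bool d:=((Int -> c) -> c) e:=(c -> List List Bool)

Derivation:
step 1: unify List Bool ~ b  [subst: {-} | 2 pending]
  bind b := List Bool
step 2: unify (c -> List List Bool) ~ e  [subst: {b:=List Bool} | 1 pending]
  bind e := (c -> List List Bool)
step 3: unify ((Int -> c) -> c) ~ d  [subst: {b:=List Bool, e:=(c -> List List Bool)} | 0 pending]
  bind d := ((Int -> c) -> c)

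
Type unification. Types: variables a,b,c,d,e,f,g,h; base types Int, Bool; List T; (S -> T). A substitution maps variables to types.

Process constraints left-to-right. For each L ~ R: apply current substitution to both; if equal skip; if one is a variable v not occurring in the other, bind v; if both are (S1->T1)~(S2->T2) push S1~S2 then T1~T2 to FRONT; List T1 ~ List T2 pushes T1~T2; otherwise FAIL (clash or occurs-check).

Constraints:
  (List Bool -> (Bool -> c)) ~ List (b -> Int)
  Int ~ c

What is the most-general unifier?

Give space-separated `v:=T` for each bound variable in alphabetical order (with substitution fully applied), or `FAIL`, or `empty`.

Answer: FAIL

Derivation:
step 1: unify (List Bool -> (Bool -> c)) ~ List (b -> Int)  [subst: {-} | 1 pending]
  clash: (List Bool -> (Bool -> c)) vs List (b -> Int)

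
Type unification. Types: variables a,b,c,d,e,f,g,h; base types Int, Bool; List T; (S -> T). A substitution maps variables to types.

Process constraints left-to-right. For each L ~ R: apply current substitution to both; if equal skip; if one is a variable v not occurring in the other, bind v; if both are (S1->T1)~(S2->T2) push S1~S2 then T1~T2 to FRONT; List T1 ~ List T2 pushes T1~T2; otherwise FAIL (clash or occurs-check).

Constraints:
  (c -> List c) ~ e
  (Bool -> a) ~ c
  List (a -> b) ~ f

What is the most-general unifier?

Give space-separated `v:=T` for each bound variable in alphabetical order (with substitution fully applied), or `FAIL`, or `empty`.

Answer: c:=(Bool -> a) e:=((Bool -> a) -> List (Bool -> a)) f:=List (a -> b)

Derivation:
step 1: unify (c -> List c) ~ e  [subst: {-} | 2 pending]
  bind e := (c -> List c)
step 2: unify (Bool -> a) ~ c  [subst: {e:=(c -> List c)} | 1 pending]
  bind c := (Bool -> a)
step 3: unify List (a -> b) ~ f  [subst: {e:=(c -> List c), c:=(Bool -> a)} | 0 pending]
  bind f := List (a -> b)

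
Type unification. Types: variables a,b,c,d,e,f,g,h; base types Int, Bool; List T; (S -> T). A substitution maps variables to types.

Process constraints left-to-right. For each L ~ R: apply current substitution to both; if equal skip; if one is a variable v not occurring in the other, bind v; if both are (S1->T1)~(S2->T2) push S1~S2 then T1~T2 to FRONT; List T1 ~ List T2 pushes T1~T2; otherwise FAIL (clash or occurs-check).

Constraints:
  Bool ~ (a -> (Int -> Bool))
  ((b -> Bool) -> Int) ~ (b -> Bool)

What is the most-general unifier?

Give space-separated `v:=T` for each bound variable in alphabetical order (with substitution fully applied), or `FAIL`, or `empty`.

Answer: FAIL

Derivation:
step 1: unify Bool ~ (a -> (Int -> Bool))  [subst: {-} | 1 pending]
  clash: Bool vs (a -> (Int -> Bool))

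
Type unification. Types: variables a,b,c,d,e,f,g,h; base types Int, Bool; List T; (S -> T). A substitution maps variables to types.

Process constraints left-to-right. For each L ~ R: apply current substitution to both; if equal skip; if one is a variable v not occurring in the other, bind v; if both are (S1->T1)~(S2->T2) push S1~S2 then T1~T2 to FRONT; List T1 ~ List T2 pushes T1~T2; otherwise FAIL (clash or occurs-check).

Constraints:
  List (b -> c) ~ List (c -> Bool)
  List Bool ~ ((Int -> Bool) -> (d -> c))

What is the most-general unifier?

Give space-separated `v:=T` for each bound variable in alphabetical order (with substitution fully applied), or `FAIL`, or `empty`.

step 1: unify List (b -> c) ~ List (c -> Bool)  [subst: {-} | 1 pending]
  -> decompose List: push (b -> c)~(c -> Bool)
step 2: unify (b -> c) ~ (c -> Bool)  [subst: {-} | 1 pending]
  -> decompose arrow: push b~c, c~Bool
step 3: unify b ~ c  [subst: {-} | 2 pending]
  bind b := c
step 4: unify c ~ Bool  [subst: {b:=c} | 1 pending]
  bind c := Bool
step 5: unify List Bool ~ ((Int -> Bool) -> (d -> Bool))  [subst: {b:=c, c:=Bool} | 0 pending]
  clash: List Bool vs ((Int -> Bool) -> (d -> Bool))

Answer: FAIL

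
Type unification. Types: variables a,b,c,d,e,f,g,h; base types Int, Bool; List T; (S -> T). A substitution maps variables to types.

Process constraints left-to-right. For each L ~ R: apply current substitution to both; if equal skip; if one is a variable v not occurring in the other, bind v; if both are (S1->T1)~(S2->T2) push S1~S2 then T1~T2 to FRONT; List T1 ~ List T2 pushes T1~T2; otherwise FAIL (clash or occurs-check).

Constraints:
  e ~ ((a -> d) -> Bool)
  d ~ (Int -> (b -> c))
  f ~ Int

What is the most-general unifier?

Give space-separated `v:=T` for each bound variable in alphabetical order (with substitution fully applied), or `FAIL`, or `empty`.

step 1: unify e ~ ((a -> d) -> Bool)  [subst: {-} | 2 pending]
  bind e := ((a -> d) -> Bool)
step 2: unify d ~ (Int -> (b -> c))  [subst: {e:=((a -> d) -> Bool)} | 1 pending]
  bind d := (Int -> (b -> c))
step 3: unify f ~ Int  [subst: {e:=((a -> d) -> Bool), d:=(Int -> (b -> c))} | 0 pending]
  bind f := Int

Answer: d:=(Int -> (b -> c)) e:=((a -> (Int -> (b -> c))) -> Bool) f:=Int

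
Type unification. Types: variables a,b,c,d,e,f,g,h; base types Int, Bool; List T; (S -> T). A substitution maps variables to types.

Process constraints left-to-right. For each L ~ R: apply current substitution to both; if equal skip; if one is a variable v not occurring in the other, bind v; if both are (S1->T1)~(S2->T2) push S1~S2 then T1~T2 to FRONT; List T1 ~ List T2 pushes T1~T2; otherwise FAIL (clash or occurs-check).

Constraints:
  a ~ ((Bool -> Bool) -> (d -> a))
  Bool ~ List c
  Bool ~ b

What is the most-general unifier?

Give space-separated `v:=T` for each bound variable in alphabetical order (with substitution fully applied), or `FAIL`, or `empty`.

step 1: unify a ~ ((Bool -> Bool) -> (d -> a))  [subst: {-} | 2 pending]
  occurs-check fail: a in ((Bool -> Bool) -> (d -> a))

Answer: FAIL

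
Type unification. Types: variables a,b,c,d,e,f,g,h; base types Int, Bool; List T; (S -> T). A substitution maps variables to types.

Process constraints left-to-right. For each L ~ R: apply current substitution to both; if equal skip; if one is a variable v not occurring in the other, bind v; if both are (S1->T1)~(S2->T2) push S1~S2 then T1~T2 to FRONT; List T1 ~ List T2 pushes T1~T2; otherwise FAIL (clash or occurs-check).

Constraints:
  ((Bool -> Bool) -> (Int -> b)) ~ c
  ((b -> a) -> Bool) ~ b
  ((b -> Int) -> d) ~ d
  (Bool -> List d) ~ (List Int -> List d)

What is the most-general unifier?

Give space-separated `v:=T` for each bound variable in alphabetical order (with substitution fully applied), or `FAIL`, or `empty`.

Answer: FAIL

Derivation:
step 1: unify ((Bool -> Bool) -> (Int -> b)) ~ c  [subst: {-} | 3 pending]
  bind c := ((Bool -> Bool) -> (Int -> b))
step 2: unify ((b -> a) -> Bool) ~ b  [subst: {c:=((Bool -> Bool) -> (Int -> b))} | 2 pending]
  occurs-check fail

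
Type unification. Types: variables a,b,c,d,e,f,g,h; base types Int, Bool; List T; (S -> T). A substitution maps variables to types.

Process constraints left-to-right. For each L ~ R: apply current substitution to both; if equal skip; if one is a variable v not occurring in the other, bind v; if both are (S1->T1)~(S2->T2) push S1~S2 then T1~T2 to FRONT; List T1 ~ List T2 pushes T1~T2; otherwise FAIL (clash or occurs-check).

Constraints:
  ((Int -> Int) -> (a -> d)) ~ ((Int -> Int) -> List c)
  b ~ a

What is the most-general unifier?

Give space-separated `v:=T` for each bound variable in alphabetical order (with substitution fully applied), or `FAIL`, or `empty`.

Answer: FAIL

Derivation:
step 1: unify ((Int -> Int) -> (a -> d)) ~ ((Int -> Int) -> List c)  [subst: {-} | 1 pending]
  -> decompose arrow: push (Int -> Int)~(Int -> Int), (a -> d)~List c
step 2: unify (Int -> Int) ~ (Int -> Int)  [subst: {-} | 2 pending]
  -> identical, skip
step 3: unify (a -> d) ~ List c  [subst: {-} | 1 pending]
  clash: (a -> d) vs List c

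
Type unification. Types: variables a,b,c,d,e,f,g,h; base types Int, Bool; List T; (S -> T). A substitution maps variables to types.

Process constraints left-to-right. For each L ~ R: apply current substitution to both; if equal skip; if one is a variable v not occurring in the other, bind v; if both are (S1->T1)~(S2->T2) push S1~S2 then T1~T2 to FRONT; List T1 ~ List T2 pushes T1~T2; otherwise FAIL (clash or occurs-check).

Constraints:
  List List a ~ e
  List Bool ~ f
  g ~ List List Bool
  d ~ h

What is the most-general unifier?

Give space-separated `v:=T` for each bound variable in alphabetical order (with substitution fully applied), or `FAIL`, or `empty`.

Answer: d:=h e:=List List a f:=List Bool g:=List List Bool

Derivation:
step 1: unify List List a ~ e  [subst: {-} | 3 pending]
  bind e := List List a
step 2: unify List Bool ~ f  [subst: {e:=List List a} | 2 pending]
  bind f := List Bool
step 3: unify g ~ List List Bool  [subst: {e:=List List a, f:=List Bool} | 1 pending]
  bind g := List List Bool
step 4: unify d ~ h  [subst: {e:=List List a, f:=List Bool, g:=List List Bool} | 0 pending]
  bind d := h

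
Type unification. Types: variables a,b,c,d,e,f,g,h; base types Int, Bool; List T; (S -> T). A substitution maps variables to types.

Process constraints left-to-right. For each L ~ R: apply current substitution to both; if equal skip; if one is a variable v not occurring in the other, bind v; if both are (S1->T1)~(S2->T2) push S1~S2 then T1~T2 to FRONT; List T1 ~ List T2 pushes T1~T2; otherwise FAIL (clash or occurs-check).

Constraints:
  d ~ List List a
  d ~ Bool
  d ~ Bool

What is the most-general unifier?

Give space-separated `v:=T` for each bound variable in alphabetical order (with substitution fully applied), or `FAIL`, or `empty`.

Answer: FAIL

Derivation:
step 1: unify d ~ List List a  [subst: {-} | 2 pending]
  bind d := List List a
step 2: unify List List a ~ Bool  [subst: {d:=List List a} | 1 pending]
  clash: List List a vs Bool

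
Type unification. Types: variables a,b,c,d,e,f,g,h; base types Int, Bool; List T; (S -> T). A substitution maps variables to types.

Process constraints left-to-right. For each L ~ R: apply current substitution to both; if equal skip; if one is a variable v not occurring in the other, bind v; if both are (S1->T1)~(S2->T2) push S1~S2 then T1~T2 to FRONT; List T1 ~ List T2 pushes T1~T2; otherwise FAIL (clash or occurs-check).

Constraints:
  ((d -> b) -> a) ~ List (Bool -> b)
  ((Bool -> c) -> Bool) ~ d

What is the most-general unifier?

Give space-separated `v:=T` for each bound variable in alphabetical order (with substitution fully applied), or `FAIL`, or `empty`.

step 1: unify ((d -> b) -> a) ~ List (Bool -> b)  [subst: {-} | 1 pending]
  clash: ((d -> b) -> a) vs List (Bool -> b)

Answer: FAIL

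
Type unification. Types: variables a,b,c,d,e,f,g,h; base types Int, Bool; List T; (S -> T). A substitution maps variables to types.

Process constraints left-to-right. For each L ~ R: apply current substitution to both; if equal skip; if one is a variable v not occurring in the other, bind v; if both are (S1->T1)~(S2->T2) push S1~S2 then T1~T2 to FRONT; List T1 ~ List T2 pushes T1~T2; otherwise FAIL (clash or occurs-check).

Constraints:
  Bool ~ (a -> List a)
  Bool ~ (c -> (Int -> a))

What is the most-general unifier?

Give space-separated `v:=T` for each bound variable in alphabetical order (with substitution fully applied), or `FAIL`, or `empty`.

Answer: FAIL

Derivation:
step 1: unify Bool ~ (a -> List a)  [subst: {-} | 1 pending]
  clash: Bool vs (a -> List a)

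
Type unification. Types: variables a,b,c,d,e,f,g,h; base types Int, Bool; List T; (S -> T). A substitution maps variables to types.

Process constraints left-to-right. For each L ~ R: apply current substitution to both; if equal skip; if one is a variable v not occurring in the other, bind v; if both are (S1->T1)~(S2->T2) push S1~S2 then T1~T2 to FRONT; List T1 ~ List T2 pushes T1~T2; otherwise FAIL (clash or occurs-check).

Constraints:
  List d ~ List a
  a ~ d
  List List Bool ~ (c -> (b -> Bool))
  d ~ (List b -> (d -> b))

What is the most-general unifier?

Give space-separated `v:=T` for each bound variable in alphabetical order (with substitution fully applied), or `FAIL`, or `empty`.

Answer: FAIL

Derivation:
step 1: unify List d ~ List a  [subst: {-} | 3 pending]
  -> decompose List: push d~a
step 2: unify d ~ a  [subst: {-} | 3 pending]
  bind d := a
step 3: unify a ~ a  [subst: {d:=a} | 2 pending]
  -> identical, skip
step 4: unify List List Bool ~ (c -> (b -> Bool))  [subst: {d:=a} | 1 pending]
  clash: List List Bool vs (c -> (b -> Bool))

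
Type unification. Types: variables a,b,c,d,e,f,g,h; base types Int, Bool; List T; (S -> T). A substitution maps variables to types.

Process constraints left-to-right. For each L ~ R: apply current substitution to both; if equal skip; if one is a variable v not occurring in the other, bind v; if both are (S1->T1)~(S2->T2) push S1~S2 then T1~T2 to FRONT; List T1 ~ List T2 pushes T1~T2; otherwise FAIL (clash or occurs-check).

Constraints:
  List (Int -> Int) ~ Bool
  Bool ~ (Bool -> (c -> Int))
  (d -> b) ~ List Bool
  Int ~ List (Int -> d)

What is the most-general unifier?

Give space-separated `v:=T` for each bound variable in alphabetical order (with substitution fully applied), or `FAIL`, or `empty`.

step 1: unify List (Int -> Int) ~ Bool  [subst: {-} | 3 pending]
  clash: List (Int -> Int) vs Bool

Answer: FAIL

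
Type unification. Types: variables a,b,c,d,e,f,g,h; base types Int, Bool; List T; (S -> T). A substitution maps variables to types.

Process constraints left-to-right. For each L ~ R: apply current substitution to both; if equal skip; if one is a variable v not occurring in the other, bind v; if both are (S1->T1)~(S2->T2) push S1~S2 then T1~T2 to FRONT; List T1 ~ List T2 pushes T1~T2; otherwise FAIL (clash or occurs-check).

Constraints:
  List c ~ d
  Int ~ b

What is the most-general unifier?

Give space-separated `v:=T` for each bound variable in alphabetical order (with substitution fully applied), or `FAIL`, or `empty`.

Answer: b:=Int d:=List c

Derivation:
step 1: unify List c ~ d  [subst: {-} | 1 pending]
  bind d := List c
step 2: unify Int ~ b  [subst: {d:=List c} | 0 pending]
  bind b := Int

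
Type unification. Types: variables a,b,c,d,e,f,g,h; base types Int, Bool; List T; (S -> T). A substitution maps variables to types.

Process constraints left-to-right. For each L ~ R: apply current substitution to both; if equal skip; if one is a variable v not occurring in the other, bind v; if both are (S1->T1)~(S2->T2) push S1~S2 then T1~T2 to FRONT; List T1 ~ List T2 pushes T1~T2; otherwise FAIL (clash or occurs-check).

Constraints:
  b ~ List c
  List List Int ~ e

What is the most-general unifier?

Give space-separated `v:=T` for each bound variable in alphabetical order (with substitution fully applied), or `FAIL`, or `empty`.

Answer: b:=List c e:=List List Int

Derivation:
step 1: unify b ~ List c  [subst: {-} | 1 pending]
  bind b := List c
step 2: unify List List Int ~ e  [subst: {b:=List c} | 0 pending]
  bind e := List List Int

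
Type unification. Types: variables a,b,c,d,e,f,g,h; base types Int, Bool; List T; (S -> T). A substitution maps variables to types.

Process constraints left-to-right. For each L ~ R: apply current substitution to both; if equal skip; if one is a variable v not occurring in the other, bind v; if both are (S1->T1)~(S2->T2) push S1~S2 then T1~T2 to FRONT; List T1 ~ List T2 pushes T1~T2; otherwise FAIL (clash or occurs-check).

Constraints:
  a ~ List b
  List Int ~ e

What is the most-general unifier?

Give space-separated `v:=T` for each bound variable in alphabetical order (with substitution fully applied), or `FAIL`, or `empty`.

step 1: unify a ~ List b  [subst: {-} | 1 pending]
  bind a := List b
step 2: unify List Int ~ e  [subst: {a:=List b} | 0 pending]
  bind e := List Int

Answer: a:=List b e:=List Int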